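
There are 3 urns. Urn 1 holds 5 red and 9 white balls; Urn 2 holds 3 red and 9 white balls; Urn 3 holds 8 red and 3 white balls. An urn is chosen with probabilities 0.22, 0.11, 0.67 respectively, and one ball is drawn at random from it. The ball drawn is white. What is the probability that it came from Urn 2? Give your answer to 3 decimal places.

Tabulate prior·likelihood by source: [1] prior 0.22, lik 0.6429, product 0.1414; [2] prior 0.11, lik 0.75, product 0.08250; [3] prior 0.67, lik 0.2727, product 0.1827.
Normalizing constant = 0.40666; the posterior for Urn 2 is its product over the sum, 0.08250/0.40666 = 0.203.

Posterior probability ≈ 0.203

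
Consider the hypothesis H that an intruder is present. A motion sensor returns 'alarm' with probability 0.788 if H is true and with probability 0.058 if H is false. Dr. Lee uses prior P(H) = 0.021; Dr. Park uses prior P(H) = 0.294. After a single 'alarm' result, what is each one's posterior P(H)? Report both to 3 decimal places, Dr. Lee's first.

P('+'|H) = 0.788, P('+'|¬H) = 0.058.
Dr. Lee: numerator 0.788·0.021 = 0.016548; evidence = 0.016548+0.058·0.979 = 0.073330; posterior = 0.226.
Dr. Park: numerator 0.788·0.294 = 0.23167; evidence = 0.23167+0.058·0.706 = 0.27262; posterior = 0.850.

Dr. Lee: 0.226; Dr. Park: 0.850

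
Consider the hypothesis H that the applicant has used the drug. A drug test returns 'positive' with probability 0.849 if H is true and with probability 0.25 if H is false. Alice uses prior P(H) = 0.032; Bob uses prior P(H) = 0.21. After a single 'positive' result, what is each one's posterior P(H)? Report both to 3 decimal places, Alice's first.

P('+'|H) = 0.849, P('+'|¬H) = 0.25.
Alice: numerator 0.849·0.032 = 0.027168; evidence = 0.027168+0.25·0.968 = 0.26917; posterior = 0.101.
Bob: numerator 0.849·0.21 = 0.17829; evidence = 0.17829+0.25·0.79 = 0.37579; posterior = 0.474.

Alice: 0.101; Bob: 0.474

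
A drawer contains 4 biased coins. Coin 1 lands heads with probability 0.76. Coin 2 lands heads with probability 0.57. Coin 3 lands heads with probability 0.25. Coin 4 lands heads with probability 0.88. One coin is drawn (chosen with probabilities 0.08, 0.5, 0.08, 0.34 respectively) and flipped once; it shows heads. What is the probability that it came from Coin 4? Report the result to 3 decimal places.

Posterior probability ≈ 0.450

P(heads|C1) = 0.76; P(heads|C2) = 0.57; P(heads|C3) = 0.25; P(heads|C4) = 0.88.
Prior × likelihood for each source: 0.08·0.76=0.06080, 0.5·0.57=0.2850, 0.08·0.25=0.02000, 0.34·0.88=0.2992. Summing gives P(heads) = 0.66500.
P(Coin 4 | heads) = 0.2992 / 0.66500 = 0.450.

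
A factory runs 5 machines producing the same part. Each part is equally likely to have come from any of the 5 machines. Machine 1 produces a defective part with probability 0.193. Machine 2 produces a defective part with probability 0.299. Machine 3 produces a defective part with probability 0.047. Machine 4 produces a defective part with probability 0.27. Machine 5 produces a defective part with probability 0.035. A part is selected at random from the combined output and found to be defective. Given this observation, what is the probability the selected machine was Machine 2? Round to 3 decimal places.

P(defective|M1) = 0.193; P(defective|M2) = 0.299; P(defective|M3) = 0.047; P(defective|M4) = 0.27; P(defective|M5) = 0.035.
Prior × likelihood for each source: 0.2·0.193=0.03860, 0.2·0.299=0.05980, 0.2·0.047=0.009400, 0.2·0.27=0.05400, 0.2·0.035=0.007000. Summing gives P(defective) = 0.16880.
P(Machine 2 | defective) = 0.05980 / 0.16880 = 0.354.

Posterior probability ≈ 0.354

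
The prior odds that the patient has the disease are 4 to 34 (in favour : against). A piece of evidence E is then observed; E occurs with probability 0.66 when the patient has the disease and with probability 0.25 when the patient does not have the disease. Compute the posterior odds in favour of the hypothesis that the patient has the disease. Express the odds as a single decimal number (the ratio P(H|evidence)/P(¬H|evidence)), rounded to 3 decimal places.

Posterior odds ≈ 0.311

Prior odds = 4/34 = 0.11765.
Likelihood ratio for E = 0.66/0.25 = 2.6400.
Posterior odds = prior odds × LR = 0.31059.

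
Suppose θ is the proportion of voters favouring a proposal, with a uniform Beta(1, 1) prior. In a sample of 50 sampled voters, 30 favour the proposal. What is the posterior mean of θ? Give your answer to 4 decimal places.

The binomial likelihood is conjugate to the Beta prior: with 30 successes and 20 failures, the posterior is Beta(1+30, 1+20) = Beta(31, 21).
Posterior mean = α/(α+β) = 31/52 = 0.5962.

Posterior mean ≈ 0.5962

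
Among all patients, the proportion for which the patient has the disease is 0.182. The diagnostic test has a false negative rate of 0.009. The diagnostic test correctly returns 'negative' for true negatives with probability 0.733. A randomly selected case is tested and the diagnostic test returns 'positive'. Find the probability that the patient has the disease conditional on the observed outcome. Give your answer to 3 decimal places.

P(H | E) ≈ 0.452

Let H be the event that the patient has the disease. P(H) = 0.182, so P(¬H) = 0.818. With E the 'positive' result, P(E|H) = 0.991 and P(E|¬H) = 0.267.
P(E) = 0.991·0.182 + 0.267·0.818 = 0.18036 + 0.21841 = 0.39877.
By Bayes' theorem, P(H|E) = 0.18036 / 0.39877 = 0.452.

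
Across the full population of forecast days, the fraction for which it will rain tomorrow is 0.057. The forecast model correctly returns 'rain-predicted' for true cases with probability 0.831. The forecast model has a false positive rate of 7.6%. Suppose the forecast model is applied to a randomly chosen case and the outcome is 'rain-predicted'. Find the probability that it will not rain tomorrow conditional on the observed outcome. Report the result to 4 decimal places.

Let H be the event that it will rain tomorrow. P(H) = 0.057, so P(¬H) = 0.943. With E the 'rain-predicted' result, P(E|H) = 0.831 and P(E|¬H) = 0.076.
P(E) = 0.831·0.057 + 0.076·0.943 = 0.047367 + 0.071668 = 0.11904.
By Bayes' theorem, P(H|E) = 0.047367 / 0.11904 = 0.3979. Hence P(¬H|E) = 1 − 0.3979 = 0.6021.

P(¬H | E) ≈ 0.6021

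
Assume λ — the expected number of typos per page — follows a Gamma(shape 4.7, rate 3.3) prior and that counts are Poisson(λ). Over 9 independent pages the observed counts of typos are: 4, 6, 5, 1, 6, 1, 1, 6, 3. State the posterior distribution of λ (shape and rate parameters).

Posterior: Gamma(shape=37.7, rate=12.3)

Total count ∑xᵢ = 33 over n = 9 pages.
Gamma is conjugate to the Poisson likelihood: posterior is Gamma(shape = 4.7+33 = 37.7, rate = 3.3+9 = 12.3).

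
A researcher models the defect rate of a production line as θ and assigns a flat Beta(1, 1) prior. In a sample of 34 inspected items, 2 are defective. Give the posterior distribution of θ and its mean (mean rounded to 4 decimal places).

Posterior: Beta(3, 33); mean ≈ 0.0833

The binomial likelihood is conjugate to the Beta prior: with 2 successes and 32 failures, the posterior is Beta(1+2, 1+32) = Beta(3, 33).
Posterior mean = α/(α+β) = 3/36 = 0.0833.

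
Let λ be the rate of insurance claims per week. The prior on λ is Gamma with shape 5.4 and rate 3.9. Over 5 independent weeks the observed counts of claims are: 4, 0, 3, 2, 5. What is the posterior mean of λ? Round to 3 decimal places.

Total count ∑xᵢ = 14 over n = 5 weeks.
Gamma is conjugate to the Poisson likelihood: posterior is Gamma(shape = 5.4+14 = 19.4, rate = 3.9+5 = 8.9).
Posterior mean = shape/rate = 19.4/8.9 = 2.180.

Posterior mean ≈ 2.180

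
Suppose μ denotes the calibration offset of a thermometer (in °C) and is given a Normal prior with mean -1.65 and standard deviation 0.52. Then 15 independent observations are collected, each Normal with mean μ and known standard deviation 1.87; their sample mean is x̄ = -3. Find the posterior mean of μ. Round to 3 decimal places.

With known σ, the Normal prior is conjugate. Weight on the data is w = (n/σ²)/(n/σ² + 1/τ₀²) = 4.28951/(4.28951+3.69822) = 0.53701.
Posterior mean = w·x̄ + (1−w)·μ₀ = 0.53701·-3 + 0.46299·-1.65 = -2.375.

Posterior mean ≈ -2.375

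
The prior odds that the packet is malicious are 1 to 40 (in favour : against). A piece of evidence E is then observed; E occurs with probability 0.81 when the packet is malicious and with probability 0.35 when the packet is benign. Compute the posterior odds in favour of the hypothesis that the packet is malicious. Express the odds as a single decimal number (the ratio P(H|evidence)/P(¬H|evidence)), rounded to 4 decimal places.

Prior odds = 1/40 = 0.025000.
Likelihood ratio for E = 0.81/0.35 = 2.3143.
Posterior odds = prior odds × LR = 0.057857.

Posterior odds ≈ 0.0579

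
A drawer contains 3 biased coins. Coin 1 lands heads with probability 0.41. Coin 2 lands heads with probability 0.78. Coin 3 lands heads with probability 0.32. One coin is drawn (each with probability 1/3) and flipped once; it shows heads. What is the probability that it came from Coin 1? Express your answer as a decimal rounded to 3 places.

Posterior probability ≈ 0.272

Tabulate prior·likelihood by source: [1] prior 0.333333, lik 0.41, product 0.1367; [2] prior 0.333333, lik 0.78, product 0.2600; [3] prior 0.333333, lik 0.32, product 0.1067.
Normalizing constant = 0.50333; the posterior for Coin 1 is its product over the sum, 0.1367/0.50333 = 0.272.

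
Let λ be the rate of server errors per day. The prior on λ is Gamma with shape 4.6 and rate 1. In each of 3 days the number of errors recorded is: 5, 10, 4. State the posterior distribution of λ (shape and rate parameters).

Posterior: Gamma(shape=23.6, rate=4)

The Poisson likelihood adds the total count to the shape and the number of exposure periods to the rate. Here ∑xᵢ = 19 and n = 3, so shape 4.6→23.6 and rate 1→4.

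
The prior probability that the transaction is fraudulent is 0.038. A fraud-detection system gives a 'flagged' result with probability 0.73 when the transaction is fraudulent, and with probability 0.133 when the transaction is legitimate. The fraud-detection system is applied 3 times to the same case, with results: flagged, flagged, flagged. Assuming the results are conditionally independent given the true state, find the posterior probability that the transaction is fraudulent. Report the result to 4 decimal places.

Posterior P(H) ≈ 0.8672

Let H be the event that the transaction is fraudulent; start with P(H) = 0.038. P('flagged'|H) = 0.73, P('flagged'|¬H) = 0.133.
Update on result 1 ('flagged'): P(H) ← 0.73·0.0380 / (0.73·0.0380 + 0.133·0.9620) = 0.027740/0.15569 = 0.1782.
Update on result 2 ('flagged'): P(H) ← 0.73·0.1782 / (0.73·0.1782 + 0.133·0.8218) = 0.13007/0.23937 = 0.5434.
Update on result 3 ('flagged'): P(H) ← 0.73·0.5434 / (0.73·0.5434 + 0.133·0.4566) = 0.39667/0.45740 = 0.8672.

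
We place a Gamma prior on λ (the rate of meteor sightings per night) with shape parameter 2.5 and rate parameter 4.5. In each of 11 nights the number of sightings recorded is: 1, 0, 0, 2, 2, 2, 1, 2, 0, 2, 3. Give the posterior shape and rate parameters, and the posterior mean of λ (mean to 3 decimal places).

Posterior: Gamma(shape=17.5, rate=15.5); mean ≈ 1.129

The Poisson likelihood adds the total count to the shape and the number of exposure periods to the rate. Here ∑xᵢ = 15 and n = 11, so shape 2.5→17.5 and rate 4.5→15.5.
Posterior mean = shape/rate = 17.5/15.5 = 1.129.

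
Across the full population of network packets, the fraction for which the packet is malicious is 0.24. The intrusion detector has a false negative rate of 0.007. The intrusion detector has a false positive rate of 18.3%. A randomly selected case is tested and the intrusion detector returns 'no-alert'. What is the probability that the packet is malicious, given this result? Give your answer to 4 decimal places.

Let H be the event that the packet is malicious. P(H) = 0.24, so P(¬H) = 0.76. With E the 'no-alert' result, P(E|H) = 0.007 and P(E|¬H) = 0.817.
P(E) = 0.007·0.24 + 0.817·0.76 = 0.0016800 + 0.62092 = 0.62260.
By Bayes' theorem, P(H|E) = 0.0016800 / 0.62260 = 0.0027.

P(H | E) ≈ 0.0027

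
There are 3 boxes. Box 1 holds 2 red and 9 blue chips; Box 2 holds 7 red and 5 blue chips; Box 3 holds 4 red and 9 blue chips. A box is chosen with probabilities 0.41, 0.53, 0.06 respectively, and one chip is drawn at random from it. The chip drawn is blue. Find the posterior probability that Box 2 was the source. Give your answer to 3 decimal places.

P(blue|Box 1) = 0.8182; P(blue|Box 2) = 0.4167; P(blue|Box 3) = 0.6923.
Prior × likelihood for each source: 0.41·0.8182=0.3355, 0.53·0.4167=0.2208, 0.06·0.6923=0.04154. Summing gives P(blue) = 0.59783.
P(Box 2 | blue) = 0.2208 / 0.59783 = 0.369.

Posterior probability ≈ 0.369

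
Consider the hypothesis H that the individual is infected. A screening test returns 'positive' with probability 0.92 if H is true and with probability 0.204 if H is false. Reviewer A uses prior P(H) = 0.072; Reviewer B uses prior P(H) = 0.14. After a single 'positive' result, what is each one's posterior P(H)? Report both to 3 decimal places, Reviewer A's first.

Reviewer A: 0.259; Reviewer B: 0.423

P('+'|H) = 0.92, P('+'|¬H) = 0.204.
Reviewer A: numerator 0.92·0.072 = 0.066240; evidence = 0.066240+0.204·0.928 = 0.25555; posterior = 0.259.
Reviewer B: numerator 0.92·0.14 = 0.12880; evidence = 0.12880+0.204·0.86 = 0.30424; posterior = 0.423.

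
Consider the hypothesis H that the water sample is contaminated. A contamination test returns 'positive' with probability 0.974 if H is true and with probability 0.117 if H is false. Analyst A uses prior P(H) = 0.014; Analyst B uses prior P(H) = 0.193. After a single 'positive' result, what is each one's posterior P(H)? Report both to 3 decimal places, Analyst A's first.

Analyst A: 0.106; Analyst B: 0.666

P('+'|H) = 0.974, P('+'|¬H) = 0.117.
Analyst A: numerator 0.974·0.014 = 0.013636; evidence = 0.013636+0.117·0.986 = 0.12900; posterior = 0.106.
Analyst B: numerator 0.974·0.193 = 0.18798; evidence = 0.18798+0.117·0.807 = 0.28240; posterior = 0.666.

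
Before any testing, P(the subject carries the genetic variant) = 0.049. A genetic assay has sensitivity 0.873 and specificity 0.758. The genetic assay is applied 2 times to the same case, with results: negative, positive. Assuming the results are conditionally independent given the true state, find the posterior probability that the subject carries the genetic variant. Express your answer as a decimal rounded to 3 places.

Posterior P(H) ≈ 0.030

Let H be the event that the subject carries the genetic variant; start with P(H) = 0.049. P('positive'|H) = 0.873, P('positive'|¬H) = 0.242.
Update on result 1 ('negative'): P(H) ← 0.127·0.0490 / (0.127·0.0490 + 0.758·0.9510) = 0.0062230/0.72708 = 0.0086.
Update on result 2 ('positive'): P(H) ← 0.873·0.0086 / (0.873·0.0086 + 0.242·0.9914) = 0.0074719/0.24740 = 0.0302.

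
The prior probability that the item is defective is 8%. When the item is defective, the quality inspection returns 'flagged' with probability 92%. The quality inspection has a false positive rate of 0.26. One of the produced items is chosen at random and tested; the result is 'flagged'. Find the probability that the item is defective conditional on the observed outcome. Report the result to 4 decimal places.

P(H | E) ≈ 0.2353

Write H for 'the item is defective'. Prior odds H:¬H = 0.08/0.92 = 0.086957. For the 'flagged' outcome, the likelihood ratio is 0.92/0.26 = 3.5385.
Posterior odds = 0.086957 × 3.5385 = 0.30769, so P(H|E) = 0.30769/(1+0.30769) = 0.2353.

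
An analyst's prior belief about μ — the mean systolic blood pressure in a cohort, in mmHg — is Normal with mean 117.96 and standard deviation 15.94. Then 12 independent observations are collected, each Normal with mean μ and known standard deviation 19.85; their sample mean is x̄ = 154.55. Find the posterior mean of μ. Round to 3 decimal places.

Prior precision 1/τ₀² = 1/15.94² = 0.00393571; data precision n/σ² = 12/19.85² = 0.0304551.
Posterior precision = 0.00393571 + 0.0304551 = 0.0343908.
Posterior mean = (0.00393571·117.96 + 0.0304551·154.55) / 0.0343908 = 150.363.

Posterior mean ≈ 150.363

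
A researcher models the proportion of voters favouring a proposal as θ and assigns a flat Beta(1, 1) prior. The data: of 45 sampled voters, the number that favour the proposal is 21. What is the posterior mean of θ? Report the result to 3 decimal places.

The binomial likelihood is conjugate to the Beta prior: with 21 successes and 24 failures, the posterior is Beta(1+21, 1+24) = Beta(22, 25).
Posterior mean = α/(α+β) = 22/47 = 0.468.

Posterior mean ≈ 0.468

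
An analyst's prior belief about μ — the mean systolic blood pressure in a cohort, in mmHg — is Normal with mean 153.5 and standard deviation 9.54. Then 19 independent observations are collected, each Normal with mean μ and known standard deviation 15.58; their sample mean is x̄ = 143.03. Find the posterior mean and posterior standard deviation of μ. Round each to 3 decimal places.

Posterior mean ≈ 144.319; posterior SD ≈ 3.347

With known σ, the Normal prior is conjugate. Weight on the data is w = (n/σ²)/(n/σ² + 1/τ₀²) = 0.0782742/(0.0782742+0.0109876) = 0.87691.
Posterior mean = w·x̄ + (1−w)·μ₀ = 0.87691·143.03 + 0.12309·153.5 = 144.319. Posterior variance = 1/(0.0782742+0.0109876) = 11.2030, so SD = 3.347.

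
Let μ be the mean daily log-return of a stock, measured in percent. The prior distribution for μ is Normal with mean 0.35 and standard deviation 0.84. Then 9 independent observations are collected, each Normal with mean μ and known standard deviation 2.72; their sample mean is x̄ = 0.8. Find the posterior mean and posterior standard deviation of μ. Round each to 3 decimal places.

Prior precision 1/τ₀² = 1/0.84² = 1.41723; data precision n/σ² = 9/2.72² = 1.21648.
Posterior precision = 1.41723 + 1.21648 = 2.63371, giving posterior SD = 1/√2.63371 = 0.616.
Posterior mean = (1.41723·0.35 + 1.21648·0.8) / 2.63371 = 0.558.

Posterior mean ≈ 0.558; posterior SD ≈ 0.616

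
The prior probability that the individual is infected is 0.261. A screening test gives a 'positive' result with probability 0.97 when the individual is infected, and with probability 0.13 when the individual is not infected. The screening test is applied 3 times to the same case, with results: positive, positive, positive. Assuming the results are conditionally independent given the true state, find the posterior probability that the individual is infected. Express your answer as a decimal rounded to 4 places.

Let H be the event that the individual is infected; start with P(H) = 0.261. P('positive'|H) = 0.97, P('positive'|¬H) = 0.13.
Update on result 1 ('positive'): P(H) ← 0.97·0.2610 / (0.97·0.2610 + 0.13·0.7390) = 0.25317/0.34924 = 0.7249.
Update on result 2 ('positive'): P(H) ← 0.97·0.7249 / (0.97·0.7249 + 0.13·0.2751) = 0.70317/0.73893 = 0.9516.
Update on result 3 ('positive'): P(H) ← 0.97·0.9516 / (0.97·0.9516 + 0.13·0.0484) = 0.92306/0.92935 = 0.9932.

Posterior P(H) ≈ 0.9932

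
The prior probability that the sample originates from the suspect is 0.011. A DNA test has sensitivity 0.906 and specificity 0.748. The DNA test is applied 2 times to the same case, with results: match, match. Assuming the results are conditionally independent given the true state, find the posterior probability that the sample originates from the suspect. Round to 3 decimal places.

With H the event that the sample originates from the suspect, the joint likelihood of the observed sequence is P(data|H) = 0.906·0.906 = 0.82084 and P(data|¬H) = 0.252·0.252 = 0.063504.
Bayes: P(H|data) = 0.011·0.82084 / (0.011·0.82084 + 0.989·0.063504) = 0.0090292/0.071835 = 0.1257.

Posterior P(H) ≈ 0.126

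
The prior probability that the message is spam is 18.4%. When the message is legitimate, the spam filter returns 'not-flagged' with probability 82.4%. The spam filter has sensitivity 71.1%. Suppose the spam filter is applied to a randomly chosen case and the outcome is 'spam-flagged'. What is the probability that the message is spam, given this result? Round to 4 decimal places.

Write H for 'the message is spam'. Prior odds H:¬H = 0.184/0.816 = 0.22549. For the 'spam-flagged' outcome, the likelihood ratio is 0.711/0.176 = 4.0398.
Posterior odds = 0.22549 × 4.0398 = 0.91093, so P(H|E) = 0.91093/(1+0.91093) = 0.4767.

P(H | E) ≈ 0.4767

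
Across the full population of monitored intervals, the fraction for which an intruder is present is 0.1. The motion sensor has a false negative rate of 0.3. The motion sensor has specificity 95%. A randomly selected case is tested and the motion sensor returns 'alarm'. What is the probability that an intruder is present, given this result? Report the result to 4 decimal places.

Write H for 'an intruder is present'. Prior odds H:¬H = 0.1/0.9 = 0.11111. For the 'alarm' outcome, the likelihood ratio is 0.7/0.05 = 14.000.
Posterior odds = 0.11111 × 14.000 = 1.5556, so P(H|E) = 1.5556/(1+1.5556) = 0.6087.

P(H | E) ≈ 0.6087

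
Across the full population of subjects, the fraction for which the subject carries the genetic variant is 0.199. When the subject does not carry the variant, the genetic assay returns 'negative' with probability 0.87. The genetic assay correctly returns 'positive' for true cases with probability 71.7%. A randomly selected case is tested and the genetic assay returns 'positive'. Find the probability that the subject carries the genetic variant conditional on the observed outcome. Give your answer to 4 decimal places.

P(H | E) ≈ 0.5781

Let H be the event that the subject carries the genetic variant. P(H) = 0.199, so P(¬H) = 0.801. With E the 'positive' result, P(E|H) = 0.717 and P(E|¬H) = 0.13.
P(E) = 0.717·0.199 + 0.13·0.801 = 0.14268 + 0.10413 = 0.24681.
By Bayes' theorem, P(H|E) = 0.14268 / 0.24681 = 0.5781.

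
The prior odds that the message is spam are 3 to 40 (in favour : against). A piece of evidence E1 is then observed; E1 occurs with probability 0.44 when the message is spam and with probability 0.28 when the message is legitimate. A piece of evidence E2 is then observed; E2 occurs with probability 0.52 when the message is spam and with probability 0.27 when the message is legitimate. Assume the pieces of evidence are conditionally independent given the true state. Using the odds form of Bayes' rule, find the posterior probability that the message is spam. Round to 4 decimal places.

Prior odds = 3/40 = 0.075000. In log-odds, ln(0.075000) = -2.5903.
Add log likelihood ratios: ln(1.5714) + ln(1.9259) = 1.1074.
Posterior log-odds = -1.4829, so posterior odds = exp(-1.4829) = 0.22698. Converting, P(H|E) = 0.22698/1.2270 = 0.1850.

Posterior probability ≈ 0.1850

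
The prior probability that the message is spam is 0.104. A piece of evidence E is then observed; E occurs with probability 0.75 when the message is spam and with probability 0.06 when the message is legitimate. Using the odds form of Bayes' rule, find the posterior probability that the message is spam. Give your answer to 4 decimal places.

Posterior probability ≈ 0.5920

Prior odds = 0.104/(1−0.104) = 0.11607. In log-odds, ln(0.11607) = -2.1535.
Add log likelihood ratio: ln(12.500) = 2.5257.
Posterior log-odds = 0.37218, so posterior odds = exp(0.37218) = 1.4509. Converting, P(H|E) = 1.4509/2.4509 = 0.5920.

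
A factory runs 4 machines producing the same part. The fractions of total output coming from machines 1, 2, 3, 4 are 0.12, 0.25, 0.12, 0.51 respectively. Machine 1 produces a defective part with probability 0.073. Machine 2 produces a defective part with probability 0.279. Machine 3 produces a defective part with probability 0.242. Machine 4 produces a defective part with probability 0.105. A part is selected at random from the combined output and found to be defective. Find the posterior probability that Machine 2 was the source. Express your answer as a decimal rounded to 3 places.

P(defective|M1) = 0.073; P(defective|M2) = 0.279; P(defective|M3) = 0.242; P(defective|M4) = 0.105.
Prior × likelihood for each source: 0.12·0.073=0.008760, 0.25·0.279=0.06975, 0.12·0.242=0.02904, 0.51·0.105=0.05355. Summing gives P(defective) = 0.16110.
P(Machine 2 | defective) = 0.06975 / 0.16110 = 0.433.

Posterior probability ≈ 0.433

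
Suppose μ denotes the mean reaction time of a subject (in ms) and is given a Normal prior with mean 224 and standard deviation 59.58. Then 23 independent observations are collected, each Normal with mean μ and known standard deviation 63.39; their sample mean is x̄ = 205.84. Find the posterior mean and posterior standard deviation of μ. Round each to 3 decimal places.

Posterior mean ≈ 206.692; posterior SD ≈ 12.904

With known σ, the Normal prior is conjugate. Weight on the data is w = (n/σ²)/(n/σ² + 1/τ₀²) = 0.00572382/(0.00572382+0.00028171) = 0.95309.
Posterior mean = w·x̄ + (1−w)·μ₀ = 0.95309·205.84 + 0.046908·224 = 206.692. Posterior variance = 1/(0.00572382+0.00028171) = 166.513, so SD = 12.904.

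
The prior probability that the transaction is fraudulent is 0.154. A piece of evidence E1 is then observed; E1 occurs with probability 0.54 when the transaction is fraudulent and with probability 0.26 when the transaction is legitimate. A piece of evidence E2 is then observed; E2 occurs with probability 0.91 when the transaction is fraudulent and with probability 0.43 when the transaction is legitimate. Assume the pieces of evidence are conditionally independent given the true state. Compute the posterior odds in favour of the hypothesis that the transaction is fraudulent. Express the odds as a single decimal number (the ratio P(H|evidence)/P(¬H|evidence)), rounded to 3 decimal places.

Posterior odds ≈ 0.800

Prior odds = 0.154/(1−0.154) = 0.18203.
Likelihood ratio for E1 = 0.54/0.26 = 2.0769.
Likelihood ratio for E2 = 0.91/0.43 = 2.1163.
Posterior odds = prior odds × LR₁ × LR₂ = 0.80010.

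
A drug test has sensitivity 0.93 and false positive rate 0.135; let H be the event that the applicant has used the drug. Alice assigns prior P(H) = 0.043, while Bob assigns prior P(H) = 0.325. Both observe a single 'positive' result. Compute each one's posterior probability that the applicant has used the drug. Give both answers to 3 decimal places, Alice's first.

The likelihood ratio for a 'positive' result is 0.93/0.135 = 6.8889.
Alice: prior odds 0.043/0.957 = 0.044932; posterior odds 0.30953; posterior probability 0.236.
Bob: prior odds 0.325/0.675 = 0.48148; posterior odds 3.3169; posterior probability 0.768.

Alice: 0.236; Bob: 0.768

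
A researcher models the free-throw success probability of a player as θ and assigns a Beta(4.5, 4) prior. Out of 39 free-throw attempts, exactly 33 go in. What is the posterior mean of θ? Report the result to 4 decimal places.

Posterior mean ≈ 0.7895

Observing 33 successes and 6 failures updates Beta(4.5, 4) by adding the success and failure counts to the two shape parameters: α = 4.5+33 = 37.5, β = 4+6 = 10.
E[θ | data] = 37.5/(37.5+10) = 0.7895.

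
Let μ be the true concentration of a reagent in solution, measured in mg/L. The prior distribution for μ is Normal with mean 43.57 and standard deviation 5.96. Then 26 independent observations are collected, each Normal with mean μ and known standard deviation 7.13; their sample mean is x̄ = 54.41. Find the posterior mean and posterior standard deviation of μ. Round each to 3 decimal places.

Posterior mean ≈ 53.844; posterior SD ≈ 1.361

With known σ, the Normal prior is conjugate. Weight on the data is w = (n/σ²)/(n/σ² + 1/τ₀²) = 0.511440/(0.511440+0.0281519) = 0.94783.
Posterior mean = w·x̄ + (1−w)·μ₀ = 0.94783·54.41 + 0.052173·43.57 = 53.844. Posterior variance = 1/(0.511440+0.0281519) = 1.85325, so SD = 1.361.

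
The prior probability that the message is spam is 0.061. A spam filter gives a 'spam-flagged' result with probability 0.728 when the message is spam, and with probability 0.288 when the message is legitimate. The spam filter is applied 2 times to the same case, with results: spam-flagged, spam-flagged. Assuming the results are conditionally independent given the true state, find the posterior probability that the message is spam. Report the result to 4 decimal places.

Let H be the event that the message is spam; start with P(H) = 0.061. P('spam-flagged'|H) = 0.728, P('spam-flagged'|¬H) = 0.288.
Update on result 1 ('spam-flagged'): P(H) ← 0.728·0.0610 / (0.728·0.0610 + 0.288·0.9390) = 0.044408/0.31484 = 0.1410.
Update on result 2 ('spam-flagged'): P(H) ← 0.728·0.1410 / (0.728·0.1410 + 0.288·0.8590) = 0.10268/0.35006 = 0.2933.

Posterior P(H) ≈ 0.2933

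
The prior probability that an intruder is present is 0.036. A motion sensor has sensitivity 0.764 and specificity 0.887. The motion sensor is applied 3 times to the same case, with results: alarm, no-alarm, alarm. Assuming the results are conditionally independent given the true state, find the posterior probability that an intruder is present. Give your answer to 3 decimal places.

Posterior P(H) ≈ 0.312

Let H be the event that an intruder is present; start with P(H) = 0.036. P('alarm'|H) = 0.764, P('alarm'|¬H) = 0.113.
Update on result 1 ('alarm'): P(H) ← 0.764·0.0360 / (0.764·0.0360 + 0.113·0.9640) = 0.027504/0.13644 = 0.2016.
Update on result 2 ('no-alarm'): P(H) ← 0.236·0.2016 / (0.236·0.2016 + 0.887·0.7984) = 0.047575/0.75577 = 0.0629.
Update on result 3 ('alarm'): P(H) ← 0.764·0.0629 / (0.764·0.0629 + 0.113·0.9371) = 0.048093/0.15398 = 0.3123.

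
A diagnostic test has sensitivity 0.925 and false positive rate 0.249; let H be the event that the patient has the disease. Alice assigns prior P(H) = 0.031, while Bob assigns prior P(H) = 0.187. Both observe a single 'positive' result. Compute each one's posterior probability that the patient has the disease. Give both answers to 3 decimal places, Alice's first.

Alice: 0.106; Bob: 0.461

The likelihood ratio for a 'positive' result is 0.925/0.249 = 3.7149.
Alice: prior odds 0.031/0.969 = 0.031992; posterior odds 0.11884; posterior probability 0.106.
Bob: prior odds 0.187/0.813 = 0.23001; posterior odds 0.85446; posterior probability 0.461.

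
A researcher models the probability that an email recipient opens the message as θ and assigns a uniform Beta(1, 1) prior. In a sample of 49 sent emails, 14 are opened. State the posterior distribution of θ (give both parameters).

Observing 14 successes and 35 failures updates Beta(1, 1) by adding the success and failure counts to the two shape parameters: α = 1+14 = 15, β = 1+35 = 36.

Posterior: Beta(15, 36)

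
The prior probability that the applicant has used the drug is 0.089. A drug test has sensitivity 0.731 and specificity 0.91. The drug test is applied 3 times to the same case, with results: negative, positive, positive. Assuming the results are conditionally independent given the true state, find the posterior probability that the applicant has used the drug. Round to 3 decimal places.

Posterior P(H) ≈ 0.656

Let H be the event that the applicant has used the drug; start with P(H) = 0.089. P('positive'|H) = 0.731, P('positive'|¬H) = 0.09.
Update on result 1 ('negative'): P(H) ← 0.269·0.0890 / (0.269·0.0890 + 0.91·0.9110) = 0.023941/0.85295 = 0.0281.
Update on result 2 ('positive'): P(H) ← 0.731·0.0281 / (0.731·0.0281 + 0.09·0.9719) = 0.020518/0.10799 = 0.1900.
Update on result 3 ('positive'): P(H) ← 0.731·0.1900 / (0.731·0.1900 + 0.09·0.8100) = 0.13889/0.21179 = 0.6558.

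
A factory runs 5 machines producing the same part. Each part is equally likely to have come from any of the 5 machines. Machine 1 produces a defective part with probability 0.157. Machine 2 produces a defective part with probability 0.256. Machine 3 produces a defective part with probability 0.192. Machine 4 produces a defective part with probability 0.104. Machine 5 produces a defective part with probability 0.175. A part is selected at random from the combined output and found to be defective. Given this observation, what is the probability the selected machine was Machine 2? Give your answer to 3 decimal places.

Posterior probability ≈ 0.290

P(defective|M1) = 0.157; P(defective|M2) = 0.256; P(defective|M3) = 0.192; P(defective|M4) = 0.104; P(defective|M5) = 0.175.
Prior × likelihood for each source: 0.2·0.157=0.03140, 0.2·0.256=0.05120, 0.2·0.192=0.03840, 0.2·0.104=0.02080, 0.2·0.175=0.03500. Summing gives P(defective) = 0.17680.
P(Machine 2 | defective) = 0.05120 / 0.17680 = 0.290.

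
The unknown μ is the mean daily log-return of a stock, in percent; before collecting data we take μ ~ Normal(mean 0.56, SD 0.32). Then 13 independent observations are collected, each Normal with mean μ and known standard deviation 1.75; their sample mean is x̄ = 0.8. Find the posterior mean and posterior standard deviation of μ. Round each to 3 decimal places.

Prior precision 1/τ₀² = 1/0.32² = 9.76562; data precision n/σ² = 13/1.75² = 4.24490.
Posterior precision = 9.76562 + 4.24490 = 14.0105, giving posterior SD = 1/√14.0105 = 0.267.
Posterior mean = (9.76562·0.56 + 4.24490·0.8) / 14.0105 = 0.633.

Posterior mean ≈ 0.633; posterior SD ≈ 0.267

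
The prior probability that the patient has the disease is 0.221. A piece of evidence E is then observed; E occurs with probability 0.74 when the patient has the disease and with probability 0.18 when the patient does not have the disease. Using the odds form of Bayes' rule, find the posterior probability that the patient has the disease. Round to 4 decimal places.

Posterior probability ≈ 0.5384

Prior odds = 0.221/(1−0.221) = 0.28370.
Likelihood ratio for E = 0.74/0.18 = 4.1111.
Posterior odds = prior odds × LR = 1.1663.
Posterior probability = odds/(1+odds) = 1.1663/2.1663 = 0.5384.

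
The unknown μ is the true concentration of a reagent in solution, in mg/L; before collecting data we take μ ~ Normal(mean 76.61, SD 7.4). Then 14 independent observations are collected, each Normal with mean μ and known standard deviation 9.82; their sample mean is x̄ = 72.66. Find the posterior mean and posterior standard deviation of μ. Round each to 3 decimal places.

Posterior mean ≈ 73.101; posterior SD ≈ 2.474

With known σ, the Normal prior is conjugate. Weight on the data is w = (n/σ²)/(n/σ² + 1/τ₀²) = 0.145179/(0.145179+0.0182615) = 0.88827.
Posterior mean = w·x̄ + (1−w)·μ₀ = 0.88827·72.66 + 0.11173·76.61 = 73.101. Posterior variance = 1/(0.145179+0.0182615) = 6.11842, so SD = 2.474.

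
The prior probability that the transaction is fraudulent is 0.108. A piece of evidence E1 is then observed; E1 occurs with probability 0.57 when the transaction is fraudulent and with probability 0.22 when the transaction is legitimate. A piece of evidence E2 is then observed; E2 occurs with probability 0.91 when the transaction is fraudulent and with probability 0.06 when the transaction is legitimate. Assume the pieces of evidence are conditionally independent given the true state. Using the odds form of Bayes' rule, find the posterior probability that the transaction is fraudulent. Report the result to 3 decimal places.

Posterior probability ≈ 0.826

Prior odds = 0.108/(1−0.108) = 0.12108. In log-odds, ln(0.12108) = -2.1113.
Add log likelihood ratios: ln(2.5909) + ln(15.167) = 3.6711.
Posterior log-odds = 1.5598, so posterior odds = exp(1.5598) = 4.7577. Converting, P(H|E) = 4.7577/5.7577 = 0.826.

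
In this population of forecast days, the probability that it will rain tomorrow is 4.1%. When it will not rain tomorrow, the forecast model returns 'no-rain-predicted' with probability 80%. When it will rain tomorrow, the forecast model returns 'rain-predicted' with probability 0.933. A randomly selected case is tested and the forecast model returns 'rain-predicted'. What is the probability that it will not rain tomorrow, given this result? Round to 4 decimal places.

P(¬H | E) ≈ 0.8337

Let H be the event that it will rain tomorrow. P(H) = 0.041, so P(¬H) = 0.959. With E the 'rain-predicted' result, P(E|H) = 0.933 and P(E|¬H) = 0.2.
P(E) = 0.933·0.041 + 0.2·0.959 = 0.038253 + 0.19180 = 0.23005.
By Bayes' theorem, P(H|E) = 0.038253 / 0.23005 = 0.1663. Hence P(¬H|E) = 1 − 0.1663 = 0.8337.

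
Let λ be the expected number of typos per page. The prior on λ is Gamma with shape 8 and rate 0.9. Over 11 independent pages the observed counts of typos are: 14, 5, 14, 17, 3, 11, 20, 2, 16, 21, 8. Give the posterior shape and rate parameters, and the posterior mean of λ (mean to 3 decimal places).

Posterior: Gamma(shape=139, rate=11.9); mean ≈ 11.681

Total count ∑xᵢ = 131 over n = 11 pages.
Gamma is conjugate to the Poisson likelihood: posterior is Gamma(shape = 8+131 = 139, rate = 0.9+11 = 11.9).
Posterior mean = shape/rate = 139/11.9 = 11.681.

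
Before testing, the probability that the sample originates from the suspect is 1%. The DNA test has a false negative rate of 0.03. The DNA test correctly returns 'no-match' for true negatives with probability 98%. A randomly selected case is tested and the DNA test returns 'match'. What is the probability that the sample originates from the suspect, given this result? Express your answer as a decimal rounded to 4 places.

P(H | E) ≈ 0.3288

Write H for 'the sample originates from the suspect'. Prior odds H:¬H = 0.01/0.99 = 0.010101. For the 'match' outcome, the likelihood ratio is 0.97/0.02 = 48.500.
Posterior odds = 0.010101 × 48.500 = 0.48990, so P(H|E) = 0.48990/(1+0.48990) = 0.3288.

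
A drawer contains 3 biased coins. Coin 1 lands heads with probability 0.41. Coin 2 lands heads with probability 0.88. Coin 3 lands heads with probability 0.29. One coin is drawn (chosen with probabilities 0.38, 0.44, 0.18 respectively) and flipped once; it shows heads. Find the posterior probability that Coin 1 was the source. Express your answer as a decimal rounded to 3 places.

P(heads|C1) = 0.41; P(heads|C2) = 0.88; P(heads|C3) = 0.29.
Prior × likelihood for each source: 0.38·0.41=0.1558, 0.44·0.88=0.3872, 0.18·0.29=0.05220. Summing gives P(heads) = 0.59520.
P(Coin 1 | heads) = 0.1558 / 0.59520 = 0.262.

Posterior probability ≈ 0.262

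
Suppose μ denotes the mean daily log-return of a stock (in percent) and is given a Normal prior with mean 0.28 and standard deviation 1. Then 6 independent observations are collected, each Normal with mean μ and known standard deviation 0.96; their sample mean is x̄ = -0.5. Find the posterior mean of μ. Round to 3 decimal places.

Posterior mean ≈ -0.396

Prior precision 1/τ₀² = 1/1² = 1.00000; data precision n/σ² = 6/0.96² = 6.51042.
Posterior precision = 1.00000 + 6.51042 = 7.51042.
Posterior mean = (1.00000·0.28 + 6.51042·-0.5) / 7.51042 = -0.396.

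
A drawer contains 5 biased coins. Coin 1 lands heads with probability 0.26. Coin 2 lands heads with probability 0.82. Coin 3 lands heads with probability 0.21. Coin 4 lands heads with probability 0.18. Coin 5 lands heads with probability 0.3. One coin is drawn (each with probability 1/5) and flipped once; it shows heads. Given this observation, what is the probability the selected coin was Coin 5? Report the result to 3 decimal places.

Posterior probability ≈ 0.169

Tabulate prior·likelihood by source: [1] prior 0.2, lik 0.26, product 0.05200; [2] prior 0.2, lik 0.82, product 0.1640; [3] prior 0.2, lik 0.21, product 0.04200; [4] prior 0.2, lik 0.18, product 0.03600; [5] prior 0.2, lik 0.3, product 0.06000.
Normalizing constant = 0.35400; the posterior for Coin 5 is its product over the sum, 0.06000/0.35400 = 0.169.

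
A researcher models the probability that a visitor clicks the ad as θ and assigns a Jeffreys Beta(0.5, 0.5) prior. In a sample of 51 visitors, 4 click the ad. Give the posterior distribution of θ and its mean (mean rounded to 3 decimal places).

Observing 4 successes and 47 failures updates Beta(0.5, 0.5) by adding the success and failure counts to the two shape parameters: α = 0.5+4 = 4.5, β = 0.5+47 = 47.5.
E[θ | data] = 4.5/(4.5+47.5) = 0.087.

Posterior: Beta(4.5, 47.5); mean ≈ 0.087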